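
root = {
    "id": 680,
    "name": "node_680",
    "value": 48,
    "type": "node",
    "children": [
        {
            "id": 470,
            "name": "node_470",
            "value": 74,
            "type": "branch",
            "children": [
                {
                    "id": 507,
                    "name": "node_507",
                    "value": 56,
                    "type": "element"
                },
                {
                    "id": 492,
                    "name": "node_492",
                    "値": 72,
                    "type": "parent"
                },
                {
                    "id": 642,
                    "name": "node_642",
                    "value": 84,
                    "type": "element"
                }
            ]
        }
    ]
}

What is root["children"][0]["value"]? 74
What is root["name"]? "node_680"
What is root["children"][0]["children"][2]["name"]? "node_642"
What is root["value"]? 48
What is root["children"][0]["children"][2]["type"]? "element"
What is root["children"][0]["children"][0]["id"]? 507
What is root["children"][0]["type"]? "branch"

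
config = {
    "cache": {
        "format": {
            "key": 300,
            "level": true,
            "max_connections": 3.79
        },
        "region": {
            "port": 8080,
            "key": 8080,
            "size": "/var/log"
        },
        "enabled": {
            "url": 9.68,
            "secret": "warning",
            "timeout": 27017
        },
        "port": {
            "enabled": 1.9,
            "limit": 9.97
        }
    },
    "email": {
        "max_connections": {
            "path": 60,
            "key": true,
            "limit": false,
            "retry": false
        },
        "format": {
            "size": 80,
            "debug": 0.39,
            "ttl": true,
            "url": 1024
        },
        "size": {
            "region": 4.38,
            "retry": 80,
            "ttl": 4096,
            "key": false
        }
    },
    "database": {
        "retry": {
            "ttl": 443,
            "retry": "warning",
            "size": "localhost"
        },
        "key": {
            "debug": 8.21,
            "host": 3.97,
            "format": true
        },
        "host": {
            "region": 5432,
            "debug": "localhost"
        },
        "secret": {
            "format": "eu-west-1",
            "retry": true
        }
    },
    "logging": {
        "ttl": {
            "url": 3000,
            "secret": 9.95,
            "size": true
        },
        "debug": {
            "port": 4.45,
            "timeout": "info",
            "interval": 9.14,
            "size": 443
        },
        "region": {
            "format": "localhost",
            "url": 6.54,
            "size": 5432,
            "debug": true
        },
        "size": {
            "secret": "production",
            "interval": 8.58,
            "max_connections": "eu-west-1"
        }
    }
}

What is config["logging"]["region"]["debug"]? True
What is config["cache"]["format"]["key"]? 300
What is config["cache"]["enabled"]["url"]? 9.68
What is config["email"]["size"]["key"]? False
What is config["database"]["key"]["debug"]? 8.21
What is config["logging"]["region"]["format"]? "localhost"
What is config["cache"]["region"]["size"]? "/var/log"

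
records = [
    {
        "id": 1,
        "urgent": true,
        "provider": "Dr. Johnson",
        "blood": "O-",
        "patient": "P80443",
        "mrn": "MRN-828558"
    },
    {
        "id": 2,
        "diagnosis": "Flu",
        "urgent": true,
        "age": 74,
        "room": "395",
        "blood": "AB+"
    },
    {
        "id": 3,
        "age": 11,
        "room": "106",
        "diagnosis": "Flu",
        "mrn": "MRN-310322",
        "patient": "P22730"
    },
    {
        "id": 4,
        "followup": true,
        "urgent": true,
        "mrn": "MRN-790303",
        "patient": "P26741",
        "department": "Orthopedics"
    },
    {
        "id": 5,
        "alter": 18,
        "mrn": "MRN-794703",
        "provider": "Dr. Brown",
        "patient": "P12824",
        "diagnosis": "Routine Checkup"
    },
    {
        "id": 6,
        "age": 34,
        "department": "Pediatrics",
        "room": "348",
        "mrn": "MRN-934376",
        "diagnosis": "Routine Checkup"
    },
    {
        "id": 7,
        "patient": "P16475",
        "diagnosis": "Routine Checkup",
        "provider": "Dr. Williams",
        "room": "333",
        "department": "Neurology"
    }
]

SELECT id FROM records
[1, 2, 3, 4, 5, 6, 7]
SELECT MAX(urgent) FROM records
True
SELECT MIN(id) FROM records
1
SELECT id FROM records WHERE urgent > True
[]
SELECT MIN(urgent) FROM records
True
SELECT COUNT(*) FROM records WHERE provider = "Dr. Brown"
1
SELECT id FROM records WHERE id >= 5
[5, 6, 7]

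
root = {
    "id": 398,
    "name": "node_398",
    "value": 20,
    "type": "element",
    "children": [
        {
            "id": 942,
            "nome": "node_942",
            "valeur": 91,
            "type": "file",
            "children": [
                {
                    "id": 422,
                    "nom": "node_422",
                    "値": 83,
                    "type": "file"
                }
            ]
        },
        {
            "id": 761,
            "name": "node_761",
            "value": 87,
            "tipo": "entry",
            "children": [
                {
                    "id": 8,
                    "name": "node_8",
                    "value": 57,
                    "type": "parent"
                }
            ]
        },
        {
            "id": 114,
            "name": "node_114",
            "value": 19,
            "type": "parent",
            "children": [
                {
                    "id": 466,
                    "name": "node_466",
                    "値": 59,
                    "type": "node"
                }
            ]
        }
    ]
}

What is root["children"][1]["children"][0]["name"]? "node_8"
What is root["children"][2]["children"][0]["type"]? "node"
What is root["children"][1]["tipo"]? "entry"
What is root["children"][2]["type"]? "parent"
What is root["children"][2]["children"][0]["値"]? 59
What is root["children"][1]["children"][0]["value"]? 57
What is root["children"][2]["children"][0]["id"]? 466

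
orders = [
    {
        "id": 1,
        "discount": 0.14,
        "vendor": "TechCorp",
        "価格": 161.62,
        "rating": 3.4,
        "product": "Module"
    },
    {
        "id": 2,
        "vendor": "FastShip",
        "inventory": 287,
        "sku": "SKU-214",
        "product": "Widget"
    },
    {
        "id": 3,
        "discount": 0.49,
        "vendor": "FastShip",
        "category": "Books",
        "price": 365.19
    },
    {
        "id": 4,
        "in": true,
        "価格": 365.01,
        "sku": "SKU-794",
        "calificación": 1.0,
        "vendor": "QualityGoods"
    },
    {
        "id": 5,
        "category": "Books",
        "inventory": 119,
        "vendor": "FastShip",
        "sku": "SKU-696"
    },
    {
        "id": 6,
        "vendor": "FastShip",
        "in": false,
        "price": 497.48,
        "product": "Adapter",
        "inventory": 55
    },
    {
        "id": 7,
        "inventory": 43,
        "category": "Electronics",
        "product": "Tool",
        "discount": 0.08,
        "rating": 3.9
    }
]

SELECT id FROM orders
[1, 2, 3, 4, 5, 6, 7]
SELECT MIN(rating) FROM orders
3.4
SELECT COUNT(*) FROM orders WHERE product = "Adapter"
1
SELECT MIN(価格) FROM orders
161.62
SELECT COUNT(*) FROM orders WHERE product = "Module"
1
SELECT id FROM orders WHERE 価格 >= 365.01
[4]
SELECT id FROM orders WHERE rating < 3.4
[]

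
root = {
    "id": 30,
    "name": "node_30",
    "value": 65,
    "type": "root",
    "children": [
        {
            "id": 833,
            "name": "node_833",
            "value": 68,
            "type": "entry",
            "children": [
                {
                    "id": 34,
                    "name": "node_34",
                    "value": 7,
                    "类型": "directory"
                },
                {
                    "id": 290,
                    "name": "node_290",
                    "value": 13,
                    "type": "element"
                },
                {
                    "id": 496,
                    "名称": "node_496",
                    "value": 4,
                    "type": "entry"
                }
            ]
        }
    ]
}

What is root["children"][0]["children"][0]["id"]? 34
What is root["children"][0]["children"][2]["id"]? 496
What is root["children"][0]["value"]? 68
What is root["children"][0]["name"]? "node_833"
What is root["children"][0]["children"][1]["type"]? "element"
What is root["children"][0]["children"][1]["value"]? 13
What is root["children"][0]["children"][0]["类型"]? "directory"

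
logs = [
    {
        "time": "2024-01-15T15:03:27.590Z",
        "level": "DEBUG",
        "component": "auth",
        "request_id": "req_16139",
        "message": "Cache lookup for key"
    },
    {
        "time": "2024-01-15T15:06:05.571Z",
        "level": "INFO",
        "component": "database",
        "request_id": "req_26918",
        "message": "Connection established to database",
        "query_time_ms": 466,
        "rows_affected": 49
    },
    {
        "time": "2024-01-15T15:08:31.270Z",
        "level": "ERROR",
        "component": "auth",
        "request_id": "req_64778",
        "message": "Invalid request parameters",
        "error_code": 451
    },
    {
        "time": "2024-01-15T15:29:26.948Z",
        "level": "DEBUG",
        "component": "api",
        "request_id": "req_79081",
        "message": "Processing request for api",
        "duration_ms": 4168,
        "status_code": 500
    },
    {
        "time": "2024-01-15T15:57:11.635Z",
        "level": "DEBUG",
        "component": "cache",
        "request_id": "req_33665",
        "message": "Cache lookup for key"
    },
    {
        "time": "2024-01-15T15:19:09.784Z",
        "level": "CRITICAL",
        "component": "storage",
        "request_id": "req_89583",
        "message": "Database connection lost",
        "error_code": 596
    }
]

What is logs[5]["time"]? "2024-01-15T15:19:09.784Z"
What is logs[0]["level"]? "DEBUG"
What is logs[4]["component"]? "cache"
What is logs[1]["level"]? "INFO"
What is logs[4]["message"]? "Cache lookup for key"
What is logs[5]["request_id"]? "req_89583"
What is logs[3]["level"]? "DEBUG"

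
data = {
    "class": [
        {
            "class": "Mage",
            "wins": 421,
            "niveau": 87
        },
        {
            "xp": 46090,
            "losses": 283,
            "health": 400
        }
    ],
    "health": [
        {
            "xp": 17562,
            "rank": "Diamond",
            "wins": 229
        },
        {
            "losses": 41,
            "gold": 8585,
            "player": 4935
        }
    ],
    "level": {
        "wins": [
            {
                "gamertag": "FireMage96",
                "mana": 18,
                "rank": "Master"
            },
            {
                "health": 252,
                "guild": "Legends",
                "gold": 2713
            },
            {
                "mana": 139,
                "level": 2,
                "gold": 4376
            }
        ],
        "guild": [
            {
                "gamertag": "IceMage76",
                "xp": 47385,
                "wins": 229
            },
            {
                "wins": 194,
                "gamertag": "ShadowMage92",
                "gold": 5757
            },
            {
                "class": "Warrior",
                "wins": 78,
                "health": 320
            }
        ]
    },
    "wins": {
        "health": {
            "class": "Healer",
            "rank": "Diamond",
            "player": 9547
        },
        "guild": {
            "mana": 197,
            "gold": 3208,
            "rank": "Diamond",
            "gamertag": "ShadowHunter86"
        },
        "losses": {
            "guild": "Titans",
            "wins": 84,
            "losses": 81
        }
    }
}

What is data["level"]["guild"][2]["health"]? 320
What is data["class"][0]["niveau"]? 87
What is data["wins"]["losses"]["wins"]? 84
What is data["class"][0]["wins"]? 421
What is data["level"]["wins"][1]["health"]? 252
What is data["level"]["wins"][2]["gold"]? 4376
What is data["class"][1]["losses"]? 283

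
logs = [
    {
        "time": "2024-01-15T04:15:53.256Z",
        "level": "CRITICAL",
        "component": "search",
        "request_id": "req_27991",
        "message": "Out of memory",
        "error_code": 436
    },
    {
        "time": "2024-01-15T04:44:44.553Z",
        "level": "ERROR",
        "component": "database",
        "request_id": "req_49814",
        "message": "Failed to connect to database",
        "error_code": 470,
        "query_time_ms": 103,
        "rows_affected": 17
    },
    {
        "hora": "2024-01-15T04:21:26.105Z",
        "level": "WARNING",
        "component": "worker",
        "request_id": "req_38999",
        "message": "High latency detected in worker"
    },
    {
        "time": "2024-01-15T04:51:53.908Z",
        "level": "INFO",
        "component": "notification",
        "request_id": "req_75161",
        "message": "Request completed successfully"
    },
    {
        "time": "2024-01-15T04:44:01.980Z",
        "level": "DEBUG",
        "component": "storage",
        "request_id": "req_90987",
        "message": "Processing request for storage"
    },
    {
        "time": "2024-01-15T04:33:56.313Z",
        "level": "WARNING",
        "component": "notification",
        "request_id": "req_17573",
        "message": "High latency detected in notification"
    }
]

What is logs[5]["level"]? "WARNING"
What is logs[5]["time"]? "2024-01-15T04:33:56.313Z"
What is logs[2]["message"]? "High latency detected in worker"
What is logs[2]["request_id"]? "req_38999"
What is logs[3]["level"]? "INFO"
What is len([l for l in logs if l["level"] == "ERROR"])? 1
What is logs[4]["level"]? "DEBUG"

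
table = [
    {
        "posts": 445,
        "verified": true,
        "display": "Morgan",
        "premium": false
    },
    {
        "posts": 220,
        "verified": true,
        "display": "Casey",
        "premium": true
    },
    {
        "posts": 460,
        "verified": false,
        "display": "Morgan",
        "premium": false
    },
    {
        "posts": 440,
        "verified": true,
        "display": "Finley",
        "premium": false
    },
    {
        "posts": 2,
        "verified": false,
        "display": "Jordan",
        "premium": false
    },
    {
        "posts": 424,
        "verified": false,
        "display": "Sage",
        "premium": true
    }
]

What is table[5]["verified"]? False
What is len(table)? 6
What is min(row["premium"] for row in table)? False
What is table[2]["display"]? "Morgan"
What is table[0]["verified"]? True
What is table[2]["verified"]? False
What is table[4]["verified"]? False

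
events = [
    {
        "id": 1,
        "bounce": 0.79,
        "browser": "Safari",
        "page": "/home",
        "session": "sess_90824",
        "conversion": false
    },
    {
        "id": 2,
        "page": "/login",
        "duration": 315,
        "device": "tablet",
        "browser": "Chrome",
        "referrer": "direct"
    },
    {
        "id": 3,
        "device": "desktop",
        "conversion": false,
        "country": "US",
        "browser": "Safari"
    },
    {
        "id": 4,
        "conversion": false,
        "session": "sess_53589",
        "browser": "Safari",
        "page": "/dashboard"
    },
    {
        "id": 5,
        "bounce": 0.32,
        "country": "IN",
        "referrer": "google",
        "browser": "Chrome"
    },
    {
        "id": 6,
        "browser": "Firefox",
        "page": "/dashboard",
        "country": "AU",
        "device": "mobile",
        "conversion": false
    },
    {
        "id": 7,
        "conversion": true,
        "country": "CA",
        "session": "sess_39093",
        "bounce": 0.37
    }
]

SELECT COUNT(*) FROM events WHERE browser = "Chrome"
2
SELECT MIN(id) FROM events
1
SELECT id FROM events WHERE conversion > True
[]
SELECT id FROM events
[1, 2, 3, 4, 5, 6, 7]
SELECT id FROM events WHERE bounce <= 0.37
[5, 7]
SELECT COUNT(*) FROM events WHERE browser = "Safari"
3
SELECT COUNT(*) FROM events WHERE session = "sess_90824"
1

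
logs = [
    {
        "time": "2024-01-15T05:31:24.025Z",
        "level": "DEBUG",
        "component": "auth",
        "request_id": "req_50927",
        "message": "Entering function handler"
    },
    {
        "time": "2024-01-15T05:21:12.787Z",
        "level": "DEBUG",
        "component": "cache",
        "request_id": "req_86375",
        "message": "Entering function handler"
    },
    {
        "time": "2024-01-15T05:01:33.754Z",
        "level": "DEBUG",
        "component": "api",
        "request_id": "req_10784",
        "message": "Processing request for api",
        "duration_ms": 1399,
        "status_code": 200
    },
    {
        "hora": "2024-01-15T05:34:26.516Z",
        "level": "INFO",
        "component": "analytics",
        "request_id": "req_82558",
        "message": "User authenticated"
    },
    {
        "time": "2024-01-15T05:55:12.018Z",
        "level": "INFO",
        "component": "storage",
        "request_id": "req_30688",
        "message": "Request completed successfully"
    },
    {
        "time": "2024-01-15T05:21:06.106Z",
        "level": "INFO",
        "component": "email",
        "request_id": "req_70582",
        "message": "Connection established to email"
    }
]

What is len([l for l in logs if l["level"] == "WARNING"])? 0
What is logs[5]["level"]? "INFO"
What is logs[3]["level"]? "INFO"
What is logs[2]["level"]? "DEBUG"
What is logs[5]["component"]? "email"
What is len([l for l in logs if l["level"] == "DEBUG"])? 3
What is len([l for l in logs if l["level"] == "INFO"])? 3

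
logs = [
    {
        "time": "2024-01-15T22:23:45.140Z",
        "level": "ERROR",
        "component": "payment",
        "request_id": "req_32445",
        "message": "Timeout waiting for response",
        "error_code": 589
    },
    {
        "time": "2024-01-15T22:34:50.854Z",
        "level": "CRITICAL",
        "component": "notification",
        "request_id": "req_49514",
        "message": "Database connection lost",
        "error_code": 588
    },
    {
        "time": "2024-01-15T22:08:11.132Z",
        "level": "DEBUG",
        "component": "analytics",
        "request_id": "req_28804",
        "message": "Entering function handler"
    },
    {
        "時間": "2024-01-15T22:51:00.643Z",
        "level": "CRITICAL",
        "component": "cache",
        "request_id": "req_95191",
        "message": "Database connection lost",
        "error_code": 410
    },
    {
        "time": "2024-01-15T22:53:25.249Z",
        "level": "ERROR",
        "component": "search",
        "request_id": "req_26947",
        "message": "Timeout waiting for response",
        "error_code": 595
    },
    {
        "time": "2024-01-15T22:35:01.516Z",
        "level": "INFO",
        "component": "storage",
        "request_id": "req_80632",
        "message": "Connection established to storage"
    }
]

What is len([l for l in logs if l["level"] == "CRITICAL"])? 2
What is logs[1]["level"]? "CRITICAL"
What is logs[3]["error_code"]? 410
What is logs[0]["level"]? "ERROR"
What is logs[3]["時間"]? "2024-01-15T22:51:00.643Z"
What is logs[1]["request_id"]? "req_49514"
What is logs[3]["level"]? "CRITICAL"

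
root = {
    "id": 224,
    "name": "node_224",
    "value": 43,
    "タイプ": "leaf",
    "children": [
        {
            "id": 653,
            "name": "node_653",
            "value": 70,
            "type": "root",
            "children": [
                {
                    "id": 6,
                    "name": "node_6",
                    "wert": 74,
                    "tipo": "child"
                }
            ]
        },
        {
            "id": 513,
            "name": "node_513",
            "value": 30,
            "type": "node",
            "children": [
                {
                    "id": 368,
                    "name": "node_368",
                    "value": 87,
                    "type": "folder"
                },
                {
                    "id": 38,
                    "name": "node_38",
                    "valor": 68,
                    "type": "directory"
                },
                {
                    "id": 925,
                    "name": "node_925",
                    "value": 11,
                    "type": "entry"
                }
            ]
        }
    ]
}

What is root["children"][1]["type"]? "node"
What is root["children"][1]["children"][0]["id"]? 368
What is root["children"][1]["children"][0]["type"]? "folder"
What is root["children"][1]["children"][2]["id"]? 925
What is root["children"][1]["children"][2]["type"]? "entry"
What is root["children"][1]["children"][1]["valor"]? 68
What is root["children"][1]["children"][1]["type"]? "directory"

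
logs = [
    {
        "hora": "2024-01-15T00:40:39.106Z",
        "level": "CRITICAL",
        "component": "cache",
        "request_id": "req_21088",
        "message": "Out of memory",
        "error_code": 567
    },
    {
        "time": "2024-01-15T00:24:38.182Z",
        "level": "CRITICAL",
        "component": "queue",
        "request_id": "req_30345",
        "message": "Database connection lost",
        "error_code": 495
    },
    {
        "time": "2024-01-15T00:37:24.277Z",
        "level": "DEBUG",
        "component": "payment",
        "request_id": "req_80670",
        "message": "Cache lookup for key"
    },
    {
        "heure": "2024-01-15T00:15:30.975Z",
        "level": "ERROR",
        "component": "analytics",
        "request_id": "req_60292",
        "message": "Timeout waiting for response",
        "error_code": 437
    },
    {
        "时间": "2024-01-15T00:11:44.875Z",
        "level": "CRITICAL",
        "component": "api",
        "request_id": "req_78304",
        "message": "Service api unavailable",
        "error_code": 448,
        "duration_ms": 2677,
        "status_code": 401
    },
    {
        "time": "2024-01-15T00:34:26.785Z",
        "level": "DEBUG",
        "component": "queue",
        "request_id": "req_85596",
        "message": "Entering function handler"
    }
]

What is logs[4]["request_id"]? "req_78304"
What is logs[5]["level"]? "DEBUG"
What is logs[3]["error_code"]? 437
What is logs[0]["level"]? "CRITICAL"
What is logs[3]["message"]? "Timeout waiting for response"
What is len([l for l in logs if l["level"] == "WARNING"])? 0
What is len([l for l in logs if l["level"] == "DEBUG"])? 2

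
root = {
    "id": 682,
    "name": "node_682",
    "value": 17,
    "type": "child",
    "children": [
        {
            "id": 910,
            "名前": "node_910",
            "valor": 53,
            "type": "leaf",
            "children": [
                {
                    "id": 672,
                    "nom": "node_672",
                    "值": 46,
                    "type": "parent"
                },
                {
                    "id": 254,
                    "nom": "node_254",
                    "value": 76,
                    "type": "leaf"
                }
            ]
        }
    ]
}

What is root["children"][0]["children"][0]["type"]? "parent"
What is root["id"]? 682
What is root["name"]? "node_682"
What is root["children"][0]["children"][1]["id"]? 254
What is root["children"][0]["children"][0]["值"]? 46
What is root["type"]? "child"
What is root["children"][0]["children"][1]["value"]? 76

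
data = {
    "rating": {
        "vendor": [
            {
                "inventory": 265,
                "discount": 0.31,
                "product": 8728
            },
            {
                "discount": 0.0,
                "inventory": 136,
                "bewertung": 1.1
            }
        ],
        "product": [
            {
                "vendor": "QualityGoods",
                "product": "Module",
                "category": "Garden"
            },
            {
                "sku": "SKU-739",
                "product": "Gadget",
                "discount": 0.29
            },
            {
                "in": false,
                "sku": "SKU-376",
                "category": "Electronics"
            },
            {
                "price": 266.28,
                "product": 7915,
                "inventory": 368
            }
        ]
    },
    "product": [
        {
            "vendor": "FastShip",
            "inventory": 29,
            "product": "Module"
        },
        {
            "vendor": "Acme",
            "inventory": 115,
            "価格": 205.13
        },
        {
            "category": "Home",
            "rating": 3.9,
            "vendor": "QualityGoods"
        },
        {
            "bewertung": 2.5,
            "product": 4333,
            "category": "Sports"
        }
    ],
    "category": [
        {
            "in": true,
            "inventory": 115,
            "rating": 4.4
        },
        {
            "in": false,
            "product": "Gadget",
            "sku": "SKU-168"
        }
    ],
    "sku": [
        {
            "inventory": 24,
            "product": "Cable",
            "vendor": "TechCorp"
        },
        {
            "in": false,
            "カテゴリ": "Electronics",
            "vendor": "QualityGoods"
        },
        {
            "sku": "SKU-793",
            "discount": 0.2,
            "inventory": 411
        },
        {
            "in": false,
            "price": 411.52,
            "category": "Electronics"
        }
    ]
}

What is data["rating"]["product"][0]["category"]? "Garden"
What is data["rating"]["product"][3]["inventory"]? 368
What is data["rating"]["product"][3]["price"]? 266.28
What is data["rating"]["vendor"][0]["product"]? 8728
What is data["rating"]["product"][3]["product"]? 7915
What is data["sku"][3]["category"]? "Electronics"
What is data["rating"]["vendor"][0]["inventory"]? 265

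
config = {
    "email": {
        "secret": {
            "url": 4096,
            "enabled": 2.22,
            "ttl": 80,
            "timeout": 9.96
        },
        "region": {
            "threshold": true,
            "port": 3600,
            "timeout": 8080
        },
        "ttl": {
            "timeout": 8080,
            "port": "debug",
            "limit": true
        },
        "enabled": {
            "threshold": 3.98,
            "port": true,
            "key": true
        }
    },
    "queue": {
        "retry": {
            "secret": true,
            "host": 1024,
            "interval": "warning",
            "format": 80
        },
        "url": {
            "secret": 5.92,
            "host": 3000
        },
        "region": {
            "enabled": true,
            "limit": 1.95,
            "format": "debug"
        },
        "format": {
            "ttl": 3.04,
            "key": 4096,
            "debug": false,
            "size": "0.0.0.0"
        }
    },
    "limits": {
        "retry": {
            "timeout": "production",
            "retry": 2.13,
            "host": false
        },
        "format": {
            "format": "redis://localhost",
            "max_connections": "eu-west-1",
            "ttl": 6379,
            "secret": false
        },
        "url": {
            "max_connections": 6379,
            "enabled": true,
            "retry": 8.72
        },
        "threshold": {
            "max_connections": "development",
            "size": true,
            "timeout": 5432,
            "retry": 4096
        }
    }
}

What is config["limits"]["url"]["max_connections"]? 6379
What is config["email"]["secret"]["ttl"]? 80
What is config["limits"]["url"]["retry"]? 8.72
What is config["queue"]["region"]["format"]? "debug"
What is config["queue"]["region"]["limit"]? 1.95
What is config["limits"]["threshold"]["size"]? True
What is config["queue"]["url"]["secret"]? 5.92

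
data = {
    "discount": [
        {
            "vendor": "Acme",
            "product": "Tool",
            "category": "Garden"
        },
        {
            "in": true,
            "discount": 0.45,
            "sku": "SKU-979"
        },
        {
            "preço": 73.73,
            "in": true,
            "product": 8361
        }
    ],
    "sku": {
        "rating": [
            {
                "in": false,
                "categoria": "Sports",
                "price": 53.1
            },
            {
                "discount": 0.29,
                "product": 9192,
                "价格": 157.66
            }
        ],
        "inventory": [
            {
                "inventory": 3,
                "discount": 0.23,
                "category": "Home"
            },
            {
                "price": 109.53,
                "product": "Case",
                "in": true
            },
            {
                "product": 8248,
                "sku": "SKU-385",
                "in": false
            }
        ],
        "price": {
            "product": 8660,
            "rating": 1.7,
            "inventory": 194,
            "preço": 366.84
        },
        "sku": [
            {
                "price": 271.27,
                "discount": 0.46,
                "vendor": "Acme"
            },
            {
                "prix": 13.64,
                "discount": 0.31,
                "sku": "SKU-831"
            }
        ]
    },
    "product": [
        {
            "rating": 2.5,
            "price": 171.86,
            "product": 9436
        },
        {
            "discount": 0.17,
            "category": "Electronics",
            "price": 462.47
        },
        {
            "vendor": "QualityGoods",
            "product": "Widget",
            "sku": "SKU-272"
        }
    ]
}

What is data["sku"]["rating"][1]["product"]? 9192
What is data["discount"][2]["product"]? 8361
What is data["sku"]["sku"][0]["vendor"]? "Acme"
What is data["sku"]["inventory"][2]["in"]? False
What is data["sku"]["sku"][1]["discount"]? 0.31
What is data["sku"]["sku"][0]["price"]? 271.27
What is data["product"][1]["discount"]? 0.17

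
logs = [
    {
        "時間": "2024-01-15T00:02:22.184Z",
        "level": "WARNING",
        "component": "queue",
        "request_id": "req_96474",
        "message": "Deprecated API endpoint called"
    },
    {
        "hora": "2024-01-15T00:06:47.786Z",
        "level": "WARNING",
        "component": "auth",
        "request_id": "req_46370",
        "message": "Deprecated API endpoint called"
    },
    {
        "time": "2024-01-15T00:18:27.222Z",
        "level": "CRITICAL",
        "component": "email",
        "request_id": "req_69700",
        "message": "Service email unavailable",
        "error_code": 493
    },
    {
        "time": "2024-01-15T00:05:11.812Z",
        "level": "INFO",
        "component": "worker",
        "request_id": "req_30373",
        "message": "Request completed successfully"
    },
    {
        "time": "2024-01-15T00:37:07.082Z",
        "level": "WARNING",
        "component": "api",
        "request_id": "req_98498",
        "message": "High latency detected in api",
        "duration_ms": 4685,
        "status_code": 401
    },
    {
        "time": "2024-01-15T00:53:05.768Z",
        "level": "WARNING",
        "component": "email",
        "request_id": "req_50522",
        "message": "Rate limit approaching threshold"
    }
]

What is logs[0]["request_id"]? "req_96474"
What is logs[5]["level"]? "WARNING"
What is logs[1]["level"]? "WARNING"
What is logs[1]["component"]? "auth"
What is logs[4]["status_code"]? 401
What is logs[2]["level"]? "CRITICAL"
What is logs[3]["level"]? "INFO"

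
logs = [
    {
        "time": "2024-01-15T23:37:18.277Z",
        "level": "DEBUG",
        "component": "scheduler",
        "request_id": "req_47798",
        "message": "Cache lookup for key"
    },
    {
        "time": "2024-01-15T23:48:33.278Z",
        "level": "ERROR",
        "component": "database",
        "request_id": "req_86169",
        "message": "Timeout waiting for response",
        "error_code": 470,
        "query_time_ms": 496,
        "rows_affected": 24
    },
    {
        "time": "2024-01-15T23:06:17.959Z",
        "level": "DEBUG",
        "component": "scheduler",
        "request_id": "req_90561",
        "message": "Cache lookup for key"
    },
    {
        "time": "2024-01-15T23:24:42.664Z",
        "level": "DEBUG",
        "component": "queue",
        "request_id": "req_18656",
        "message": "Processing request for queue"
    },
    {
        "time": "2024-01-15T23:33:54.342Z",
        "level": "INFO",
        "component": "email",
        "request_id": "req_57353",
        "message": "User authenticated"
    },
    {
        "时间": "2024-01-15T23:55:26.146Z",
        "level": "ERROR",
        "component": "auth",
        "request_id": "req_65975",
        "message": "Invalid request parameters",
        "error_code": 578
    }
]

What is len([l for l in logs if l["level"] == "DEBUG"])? 3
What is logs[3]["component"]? "queue"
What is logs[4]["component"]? "email"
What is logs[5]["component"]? "auth"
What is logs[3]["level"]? "DEBUG"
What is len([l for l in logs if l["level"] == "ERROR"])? 2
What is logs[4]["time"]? "2024-01-15T23:33:54.342Z"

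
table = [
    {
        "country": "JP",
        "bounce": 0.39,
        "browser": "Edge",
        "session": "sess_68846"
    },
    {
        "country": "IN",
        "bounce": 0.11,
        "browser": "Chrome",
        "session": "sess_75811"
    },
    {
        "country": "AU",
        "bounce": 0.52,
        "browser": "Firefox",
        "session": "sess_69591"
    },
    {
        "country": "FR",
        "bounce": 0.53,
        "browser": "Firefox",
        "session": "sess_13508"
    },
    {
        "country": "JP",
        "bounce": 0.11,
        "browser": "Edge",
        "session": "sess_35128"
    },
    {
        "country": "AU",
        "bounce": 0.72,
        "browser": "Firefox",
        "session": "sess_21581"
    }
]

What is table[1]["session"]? "sess_75811"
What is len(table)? 6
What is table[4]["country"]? "JP"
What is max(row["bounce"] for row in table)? 0.72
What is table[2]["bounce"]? 0.52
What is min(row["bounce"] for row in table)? 0.11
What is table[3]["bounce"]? 0.53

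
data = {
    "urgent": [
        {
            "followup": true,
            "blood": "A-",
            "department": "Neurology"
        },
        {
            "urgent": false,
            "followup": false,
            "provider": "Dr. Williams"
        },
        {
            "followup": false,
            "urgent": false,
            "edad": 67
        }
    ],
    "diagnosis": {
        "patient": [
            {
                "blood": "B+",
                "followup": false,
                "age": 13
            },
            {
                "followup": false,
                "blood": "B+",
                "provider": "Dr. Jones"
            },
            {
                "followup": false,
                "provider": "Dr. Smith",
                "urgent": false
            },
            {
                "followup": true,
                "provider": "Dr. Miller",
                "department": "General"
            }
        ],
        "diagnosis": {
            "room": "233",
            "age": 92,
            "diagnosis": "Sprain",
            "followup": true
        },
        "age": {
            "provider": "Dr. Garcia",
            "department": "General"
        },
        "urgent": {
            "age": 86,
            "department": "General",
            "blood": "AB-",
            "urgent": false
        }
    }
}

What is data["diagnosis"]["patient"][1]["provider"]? "Dr. Jones"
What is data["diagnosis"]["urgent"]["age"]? 86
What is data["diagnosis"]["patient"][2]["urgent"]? False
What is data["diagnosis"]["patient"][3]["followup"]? True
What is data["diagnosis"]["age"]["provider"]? "Dr. Garcia"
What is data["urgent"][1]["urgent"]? False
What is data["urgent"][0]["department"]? "Neurology"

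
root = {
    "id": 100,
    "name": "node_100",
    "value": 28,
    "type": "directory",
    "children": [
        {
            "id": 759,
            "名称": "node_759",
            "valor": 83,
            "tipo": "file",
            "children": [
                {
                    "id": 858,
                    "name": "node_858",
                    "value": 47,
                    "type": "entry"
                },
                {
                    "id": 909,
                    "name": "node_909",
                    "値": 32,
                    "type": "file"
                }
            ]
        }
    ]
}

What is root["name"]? "node_100"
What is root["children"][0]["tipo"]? "file"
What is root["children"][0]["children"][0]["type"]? "entry"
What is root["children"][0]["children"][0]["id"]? 858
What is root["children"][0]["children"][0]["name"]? "node_858"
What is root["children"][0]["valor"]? 83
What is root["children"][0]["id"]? 759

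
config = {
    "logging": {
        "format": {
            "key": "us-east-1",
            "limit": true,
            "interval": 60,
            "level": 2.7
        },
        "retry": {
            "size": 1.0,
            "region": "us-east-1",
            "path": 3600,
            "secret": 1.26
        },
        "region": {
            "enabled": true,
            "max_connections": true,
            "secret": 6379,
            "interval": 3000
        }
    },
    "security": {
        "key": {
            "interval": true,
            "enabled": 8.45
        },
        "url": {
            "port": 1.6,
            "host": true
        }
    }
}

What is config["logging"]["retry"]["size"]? 1.0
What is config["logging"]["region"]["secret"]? 6379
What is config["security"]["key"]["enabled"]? 8.45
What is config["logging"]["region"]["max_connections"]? True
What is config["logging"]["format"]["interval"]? 60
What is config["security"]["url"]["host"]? True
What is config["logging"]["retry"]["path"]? 3600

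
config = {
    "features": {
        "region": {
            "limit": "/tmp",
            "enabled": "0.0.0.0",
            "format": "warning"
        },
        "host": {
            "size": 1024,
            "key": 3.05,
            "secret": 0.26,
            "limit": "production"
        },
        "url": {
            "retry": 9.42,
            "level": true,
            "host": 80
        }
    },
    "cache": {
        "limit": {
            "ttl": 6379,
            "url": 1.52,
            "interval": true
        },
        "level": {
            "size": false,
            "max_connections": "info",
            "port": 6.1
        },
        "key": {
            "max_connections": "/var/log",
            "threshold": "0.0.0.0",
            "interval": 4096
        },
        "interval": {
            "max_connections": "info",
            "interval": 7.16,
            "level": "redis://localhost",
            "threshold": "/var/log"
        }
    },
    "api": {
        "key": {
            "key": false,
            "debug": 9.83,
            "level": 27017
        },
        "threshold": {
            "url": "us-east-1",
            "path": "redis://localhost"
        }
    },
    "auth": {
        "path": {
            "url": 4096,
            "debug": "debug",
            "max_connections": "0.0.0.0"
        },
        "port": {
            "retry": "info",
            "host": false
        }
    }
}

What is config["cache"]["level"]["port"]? 6.1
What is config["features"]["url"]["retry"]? 9.42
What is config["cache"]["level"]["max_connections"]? "info"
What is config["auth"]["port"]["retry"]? "info"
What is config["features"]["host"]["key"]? 3.05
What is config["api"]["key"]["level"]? 27017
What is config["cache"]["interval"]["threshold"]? "/var/log"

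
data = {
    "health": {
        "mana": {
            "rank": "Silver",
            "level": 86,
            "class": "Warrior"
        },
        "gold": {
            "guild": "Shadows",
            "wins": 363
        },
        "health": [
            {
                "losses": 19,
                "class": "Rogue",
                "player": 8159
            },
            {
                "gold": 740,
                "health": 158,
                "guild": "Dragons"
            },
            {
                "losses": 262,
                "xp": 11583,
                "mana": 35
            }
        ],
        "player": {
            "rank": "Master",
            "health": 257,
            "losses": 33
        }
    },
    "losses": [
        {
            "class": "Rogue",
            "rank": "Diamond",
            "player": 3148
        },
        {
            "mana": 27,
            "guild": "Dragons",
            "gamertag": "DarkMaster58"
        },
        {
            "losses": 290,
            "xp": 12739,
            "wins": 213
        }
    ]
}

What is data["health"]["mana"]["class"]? "Warrior"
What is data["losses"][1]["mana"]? 27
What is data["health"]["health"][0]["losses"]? 19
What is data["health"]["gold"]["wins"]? 363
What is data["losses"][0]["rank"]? "Diamond"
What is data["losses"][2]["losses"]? 290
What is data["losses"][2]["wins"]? 213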